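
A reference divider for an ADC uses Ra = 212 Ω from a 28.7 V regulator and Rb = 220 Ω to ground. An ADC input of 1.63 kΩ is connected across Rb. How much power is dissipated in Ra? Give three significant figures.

P ≈ 1060 mW

Total resistance from the source is Ra + (Rb‖R_L) = 405.8 Ω, so I = 28.7/405.8 Ω = 70.72 mA.
P = I²·Ra = (70.72 mA)² × 212 Ω = 1060 mW.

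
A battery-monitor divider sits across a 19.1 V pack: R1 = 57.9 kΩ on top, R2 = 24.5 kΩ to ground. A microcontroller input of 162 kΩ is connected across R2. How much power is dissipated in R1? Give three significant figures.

P ≈ 3.37 mW

Total resistance from the source is R1 + (R2‖R_L) = 79.18 kΩ, so I = 19.1/79.18 kΩ = 0.2412 mA.
P = I²·R1 = (0.2412 mA)² × 57.9 kΩ = 3.37 mW.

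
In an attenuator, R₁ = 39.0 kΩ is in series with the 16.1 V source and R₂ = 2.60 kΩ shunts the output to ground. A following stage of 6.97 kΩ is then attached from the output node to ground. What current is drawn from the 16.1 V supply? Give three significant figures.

I ≈ 0.394 mA

R₂‖R_L = 1.894 kΩ, so the source sees R₁ + R₂‖R_L = 40.89 kΩ.
I = 16.1 V / 40.89 kΩ = 0.394 mA.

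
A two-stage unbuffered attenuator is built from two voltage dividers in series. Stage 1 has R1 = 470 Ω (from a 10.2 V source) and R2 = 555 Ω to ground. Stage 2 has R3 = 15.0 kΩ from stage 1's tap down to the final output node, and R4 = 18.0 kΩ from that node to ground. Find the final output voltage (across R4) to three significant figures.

V_out ≈ 2.99 V

Stage 2 presents R3+R4 = 33000 Ω as a load on stage 1's tap.
Stage 1's lower leg becomes R2‖(R3+R4) = 545.8 Ω, so V_mid = 10.2 × 545.8/1016 = 5.481 V.
Stage 2 is itself unloaded: V_out = V_mid × R4/(R3+R4) = 5.481 × 18000/33000 = 2.99 V.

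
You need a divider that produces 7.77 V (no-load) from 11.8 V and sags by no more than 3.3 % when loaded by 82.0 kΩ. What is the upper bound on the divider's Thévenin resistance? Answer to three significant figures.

Loading drop = R_th/(R_th + R_L) ≤ 0.0330, so R_th ≤ R_L · ε/(1−ε) = 82.0 kΩ × 0.0330/0.9670 = 2.80 kΩ.
(Any R1, R2 with R2/(R1+R2) = 0.658 and R1‖R2 ≤ 2.80 kΩ will meet the spec.)

R_th ≤ 2.80 kΩ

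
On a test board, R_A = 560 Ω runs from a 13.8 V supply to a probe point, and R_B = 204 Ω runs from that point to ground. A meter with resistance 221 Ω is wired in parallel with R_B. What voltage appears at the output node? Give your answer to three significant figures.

V_out ≈ 2.20 V

The load sits in parallel with R_B: R_B‖R_L = (204 × 221) / (204 + 221) = 106.1 Ω.
V_out = 13.8 × 106.1 / (560 + 106.1) = 13.8 × 106.1/666.1 = 2.20 V.
(Unloaded it would have been 3.68 V.)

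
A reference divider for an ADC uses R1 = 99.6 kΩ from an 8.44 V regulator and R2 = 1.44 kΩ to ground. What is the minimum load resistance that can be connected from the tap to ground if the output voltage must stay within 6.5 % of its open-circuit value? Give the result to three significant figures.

R_L(min) ≈ 20.4 kΩ

Output resistance R_th = R1‖R2 = (99.6 × 1.44)/101.0 = 1.419 kΩ.
The fractional drop is R_th/(R_th + R_L); requiring this ≤ 0.0650 gives R_L ≥ R_th(1/0.0650 − 1) = 1.419 × 14.38 = 20.4 kΩ.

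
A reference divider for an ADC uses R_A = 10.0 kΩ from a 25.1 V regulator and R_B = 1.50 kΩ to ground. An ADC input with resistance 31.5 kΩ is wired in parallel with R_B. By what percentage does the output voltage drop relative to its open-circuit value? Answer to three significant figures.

3.98 %

The divider's output (Thévenin) resistance is R_A‖R_B = 1.304 kΩ.
Fractional drop under load = R_th/(R_th + R_L) = 1.304 / (1.304 + 31.5) = 0.03976.
So the output falls by 3.98 %.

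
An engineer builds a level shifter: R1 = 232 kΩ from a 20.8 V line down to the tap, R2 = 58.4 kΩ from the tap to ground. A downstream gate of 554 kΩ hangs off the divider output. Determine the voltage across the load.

The load sits in parallel with R2: R2‖R_L = (58.4 × 554) / (58.4 + 554) = 52.83 kΩ.
V_out = 20.8 × 52.83 / (232 + 52.83) = 20.8 × 52.83/284.8 = 3.86 V.
(Unloaded it would have been 4.18 V.)

V_out ≈ 3.86 V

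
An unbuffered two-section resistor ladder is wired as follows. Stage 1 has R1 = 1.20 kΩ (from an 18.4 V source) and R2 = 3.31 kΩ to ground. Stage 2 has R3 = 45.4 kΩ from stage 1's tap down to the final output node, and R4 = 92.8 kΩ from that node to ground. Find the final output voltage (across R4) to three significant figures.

Stage 2 presents R3+R4 = 138.2 kΩ as a load on stage 1's tap.
Stage 1's lower leg becomes R2‖(R3+R4) = 3.233 kΩ, so V_mid = 18.4 × 3.233/4.433 = 13.42 V.
Stage 2 is itself unloaded: V_out = V_mid × R4/(R3+R4) = 13.42 × 92.8/138.2 = 9.01 V.

V_out ≈ 9.01 V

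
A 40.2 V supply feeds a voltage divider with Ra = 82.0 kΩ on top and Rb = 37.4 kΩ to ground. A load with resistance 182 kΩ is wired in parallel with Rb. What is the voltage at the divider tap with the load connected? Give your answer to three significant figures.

V_out ≈ 11.0 V

The load sits in parallel with Rb: Rb‖R_L = (37.4 × 182) / (37.4 + 182) = 31.02 kΩ.
V_out = 40.2 × 31.02 / (82.0 + 31.02) = 40.2 × 31.02/113.0 = 11.0 V.
(Unloaded it would have been 12.6 V.)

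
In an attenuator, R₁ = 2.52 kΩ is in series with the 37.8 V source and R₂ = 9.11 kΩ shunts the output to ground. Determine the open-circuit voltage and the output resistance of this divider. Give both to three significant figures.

V_th is the open-circuit tap voltage: 37.8 × 9.11/(2.52 + 9.11) = 29.6 V.
With the supply zeroed, R₁ and R₂ appear in parallel from the tap: R_th = R₁‖R₂ = (2.52 × 9.11)/11.63 = 1.97 kΩ.

V_th = 29.6 V, R_th = 1.97 kΩ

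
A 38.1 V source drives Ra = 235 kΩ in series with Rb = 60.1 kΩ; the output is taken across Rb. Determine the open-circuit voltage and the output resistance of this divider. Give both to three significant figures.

V_th = 7.76 V, R_th = 47.9 kΩ

V_th is the open-circuit tap voltage: 38.1 × 60.1/(235 + 60.1) = 7.76 V.
With the supply zeroed, Ra and Rb appear in parallel from the tap: R_th = Ra‖Rb = (235 × 60.1)/295.1 = 47.9 kΩ.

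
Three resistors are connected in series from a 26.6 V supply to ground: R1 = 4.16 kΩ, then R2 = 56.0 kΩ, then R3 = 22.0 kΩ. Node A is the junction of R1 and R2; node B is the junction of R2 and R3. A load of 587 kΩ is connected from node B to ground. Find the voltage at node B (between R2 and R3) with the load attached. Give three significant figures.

V ≈ 6.93 V

At node B, R3 is in parallel with the load: R3‖R_L = 21.21 kΩ.
Below node A the resistance is R2 + (R3‖R_L) = 77.21 kΩ, so V_A = 26.6 × 77.21/81.37 = 25.24 V.
Then V_B = V_A × (R3‖R_L)/(R2 + R3‖R_L) = 25.24 × 21.21/77.21 = 6.93 V.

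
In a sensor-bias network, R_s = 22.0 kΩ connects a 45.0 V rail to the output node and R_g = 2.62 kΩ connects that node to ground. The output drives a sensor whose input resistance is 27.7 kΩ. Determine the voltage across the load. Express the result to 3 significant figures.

V_out ≈ 4.42 V

The load sits in parallel with R_g: R_g‖R_L = (2.62 × 27.7) / (2.62 + 27.7) = 2.394 kΩ.
V_out = 45.0 × 2.394 / (22.0 + 2.394) = 45.0 × 2.394/24.39 = 4.42 V.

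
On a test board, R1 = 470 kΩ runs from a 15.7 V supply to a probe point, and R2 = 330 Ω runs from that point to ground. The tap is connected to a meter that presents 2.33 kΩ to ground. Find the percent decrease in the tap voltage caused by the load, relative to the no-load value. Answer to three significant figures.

Unloaded V = 15.7 × 330/470300 = 0.011016 V.
Loaded: R2‖R_L = 289.1 Ω, giving V = 15.7 × 289.1/470300 = 0.0096499 V.
Drop = (0.011016 − 0.0096499) / 0.011016 = 12.4 %.

12.4 %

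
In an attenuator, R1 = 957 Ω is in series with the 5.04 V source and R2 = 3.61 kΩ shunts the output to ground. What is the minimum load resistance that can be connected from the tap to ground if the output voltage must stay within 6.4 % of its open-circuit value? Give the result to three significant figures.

R_L(min) ≈ 11.1 kΩ

Output resistance R_th = R1‖R2 = (957 × 3610)/4567 = 756.5 Ω.
The fractional drop is R_th/(R_th + R_L); requiring this ≤ 0.0640 gives R_L ≥ R_th(1/0.0640 − 1) = 756.5 × 14.62 = 11.1 kΩ.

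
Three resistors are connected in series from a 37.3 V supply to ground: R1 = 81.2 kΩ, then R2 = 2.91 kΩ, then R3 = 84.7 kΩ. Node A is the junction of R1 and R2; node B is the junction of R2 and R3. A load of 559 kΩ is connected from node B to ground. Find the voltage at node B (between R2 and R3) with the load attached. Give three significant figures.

At node B, R3 is in parallel with the load: R3‖R_L = 73.55 kΩ.
Below node A the resistance is R2 + (R3‖R_L) = 76.46 kΩ, so V_A = 37.3 × 76.46/157.7 = 18.09 V.
Then V_B = V_A × (R3‖R_L)/(R2 + R3‖R_L) = 18.09 × 73.55/76.46 = 17.4 V.

V ≈ 17.4 V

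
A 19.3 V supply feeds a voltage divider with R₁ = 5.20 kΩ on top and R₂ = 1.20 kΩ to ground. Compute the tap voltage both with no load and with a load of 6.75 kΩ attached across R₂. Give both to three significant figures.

Open-circuit: V = 19.3 × 1.20/(5.20 + 1.20) = 3.62 V.
With the load, R₂ becomes R₂‖R_L = 1.019 kΩ, so V = 19.3 × 1.019/6.219 = 3.16 V.

Unloaded: 3.62 V; loaded: 3.16 V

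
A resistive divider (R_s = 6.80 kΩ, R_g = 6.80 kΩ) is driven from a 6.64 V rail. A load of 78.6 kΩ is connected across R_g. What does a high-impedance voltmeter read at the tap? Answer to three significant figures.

The load sits in parallel with R_g: R_g‖R_L = (6.80 × 78.6) / (6.80 + 78.6) = 6.259 kΩ.
V_out = 6.64 × 6.259 / (6.80 + 6.259) = 6.64 × 6.259/13.06 = 3.18 V.

V_out ≈ 3.18 V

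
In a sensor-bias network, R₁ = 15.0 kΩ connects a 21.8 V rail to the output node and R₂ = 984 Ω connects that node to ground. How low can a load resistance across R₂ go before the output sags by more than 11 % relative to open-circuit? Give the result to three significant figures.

Output resistance R_th = R₁‖R₂ = (15000 × 984)/15980 = 923.4 Ω.
The fractional drop is R_th/(R_th + R_L); requiring this ≤ 0.110 gives R_L ≥ R_th(1/0.110 − 1) = 923.4 × 8.091 = 7.47 kΩ.

R_L(min) ≈ 7.47 kΩ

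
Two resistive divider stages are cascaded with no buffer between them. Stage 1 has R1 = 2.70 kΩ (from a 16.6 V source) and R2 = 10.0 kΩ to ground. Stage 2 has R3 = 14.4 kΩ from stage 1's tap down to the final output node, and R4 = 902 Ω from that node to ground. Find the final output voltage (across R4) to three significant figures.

V_out ≈ 0.676 V

Stage 2 presents R3+R4 = 15300 Ω as a load on stage 1's tap.
Stage 1's lower leg becomes R2‖(R3+R4) = 6048 Ω, so V_mid = 16.6 × 6048/8748 = 11.48 V.
Stage 2 is itself unloaded: V_out = V_mid × R4/(R3+R4) = 11.48 × 902/15300 = 0.676 V.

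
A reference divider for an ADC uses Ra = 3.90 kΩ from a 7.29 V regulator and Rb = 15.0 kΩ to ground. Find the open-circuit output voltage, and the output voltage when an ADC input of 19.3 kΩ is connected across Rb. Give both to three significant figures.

Open-circuit: V = 7.29 × 15.0/(3.90 + 15.0) = 5.79 V.
With the load, Rb becomes Rb‖R_L = 8.440 kΩ, so V = 7.29 × 8.440/12.34 = 4.99 V.

Unloaded: 5.79 V; loaded: 4.99 V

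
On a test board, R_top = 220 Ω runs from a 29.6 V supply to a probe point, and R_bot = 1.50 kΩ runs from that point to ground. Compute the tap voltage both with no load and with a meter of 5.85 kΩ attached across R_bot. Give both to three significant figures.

Unloaded: 25.8 V; loaded: 25.0 V

Open-circuit: V = 29.6 × 1500/(220 + 1500) = 25.8 V.
With the load, R_bot becomes R_bot‖R_L = 1194 Ω, so V = 29.6 × 1194/1414 = 25.0 V.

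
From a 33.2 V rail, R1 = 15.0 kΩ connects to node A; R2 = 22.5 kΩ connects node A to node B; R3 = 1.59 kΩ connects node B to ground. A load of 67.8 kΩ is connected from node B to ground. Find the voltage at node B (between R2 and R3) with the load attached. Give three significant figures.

V ≈ 1.32 V

At node B, R3 is in parallel with the load: R3‖R_L = 1.554 kΩ.
Below node A the resistance is R2 + (R3‖R_L) = 24.05 kΩ, so V_A = 33.2 × 24.05/39.05 = 20.45 V.
Then V_B = V_A × (R3‖R_L)/(R2 + R3‖R_L) = 20.45 × 1.554/24.05 = 1.32 V.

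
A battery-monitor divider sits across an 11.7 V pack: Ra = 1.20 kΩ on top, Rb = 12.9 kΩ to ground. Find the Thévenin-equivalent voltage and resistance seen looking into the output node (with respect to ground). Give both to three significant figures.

V_th is the open-circuit tap voltage: 11.7 × 12.9/(1.20 + 12.9) = 10.7 V.
With the supply zeroed, Ra and Rb appear in parallel from the tap: R_th = Ra‖Rb = (1.20 × 12.9)/14.10 = 1.10 kΩ.

V_th = 10.7 V, R_th = 1.10 kΩ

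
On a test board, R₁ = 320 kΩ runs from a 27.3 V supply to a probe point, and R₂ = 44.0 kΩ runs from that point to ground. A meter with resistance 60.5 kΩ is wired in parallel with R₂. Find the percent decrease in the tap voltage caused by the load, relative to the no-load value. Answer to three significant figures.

The divider's output (Thévenin) resistance is R₁‖R₂ = 38.68 kΩ.
Fractional drop under load = R_th/(R_th + R_L) = 38.68 / (38.68 + 60.5) = 0.3900.
So the output falls by 39.0 %.

39.0 %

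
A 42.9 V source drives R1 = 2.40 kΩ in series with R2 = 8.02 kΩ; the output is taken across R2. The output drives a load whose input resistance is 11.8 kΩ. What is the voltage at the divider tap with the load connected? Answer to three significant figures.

V_out ≈ 28.5 V

The load sits in parallel with R2: R2‖R_L = (8.02 × 11.8) / (8.02 + 11.8) = 4.775 kΩ.
V_out = 42.9 × 4.775 / (2.40 + 4.775) = 42.9 × 4.775/7.175 = 28.5 V.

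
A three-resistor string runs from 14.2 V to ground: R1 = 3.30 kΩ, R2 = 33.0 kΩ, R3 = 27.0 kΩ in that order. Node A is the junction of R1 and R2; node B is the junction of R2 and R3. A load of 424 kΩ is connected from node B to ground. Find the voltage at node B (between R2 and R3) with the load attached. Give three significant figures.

At node B, R3 is in parallel with the load: R3‖R_L = 25.38 kΩ.
Below node A the resistance is R2 + (R3‖R_L) = 58.38 kΩ, so V_A = 14.2 × 58.38/61.68 = 13.44 V.
Then V_B = V_A × (R3‖R_L)/(R2 + R3‖R_L) = 13.44 × 25.38/58.38 = 5.84 V.

V ≈ 5.84 V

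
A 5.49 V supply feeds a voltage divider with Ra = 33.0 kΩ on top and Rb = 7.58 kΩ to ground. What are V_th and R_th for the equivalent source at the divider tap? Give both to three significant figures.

V_th = 1.03 V, R_th = 6.16 kΩ

V_th is the open-circuit tap voltage: 5.49 × 7.58/(33.0 + 7.58) = 1.03 V.
With the supply zeroed, Ra and Rb appear in parallel from the tap: R_th = Ra‖Rb = (33.0 × 7.58)/40.58 = 6.16 kΩ.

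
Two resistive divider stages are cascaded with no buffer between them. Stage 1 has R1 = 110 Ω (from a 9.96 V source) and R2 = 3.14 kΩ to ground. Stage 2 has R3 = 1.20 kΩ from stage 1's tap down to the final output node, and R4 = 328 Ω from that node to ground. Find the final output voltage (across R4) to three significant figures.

Stage 2 presents R3+R4 = 1528 Ω as a load on stage 1's tap.
Stage 1's lower leg becomes R2‖(R3+R4) = 1028 Ω, so V_mid = 9.96 × 1028/1138 = 8.997 V.
Stage 2 is itself unloaded: V_out = V_mid × R4/(R3+R4) = 8.997 × 328/1528 = 1.93 V.

V_out ≈ 1.93 V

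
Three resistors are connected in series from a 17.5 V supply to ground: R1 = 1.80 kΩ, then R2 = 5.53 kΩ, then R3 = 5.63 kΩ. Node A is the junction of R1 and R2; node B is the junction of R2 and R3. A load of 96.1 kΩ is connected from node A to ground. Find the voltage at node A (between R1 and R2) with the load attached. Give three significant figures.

Below node A the series string R2+R3 = 11.16 kΩ sits in parallel with the 96.1 kΩ load: 9.999 kΩ.
V_A = 17.5 × 9.999/(1.80 + 9.999) = 14.8 V.

V ≈ 14.8 V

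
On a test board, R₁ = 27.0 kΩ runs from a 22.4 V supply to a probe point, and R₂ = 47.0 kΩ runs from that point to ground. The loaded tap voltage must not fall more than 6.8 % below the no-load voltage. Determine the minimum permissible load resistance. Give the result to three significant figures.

R_L(min) ≈ 235 kΩ

Output resistance R_th = R₁‖R₂ = (27.0 × 47.0)/74.00 = 17.15 kΩ.
The fractional drop is R_th/(R_th + R_L); requiring this ≤ 0.0680 gives R_L ≥ R_th(1/0.0680 − 1) = 17.15 × 13.71 = 235 kΩ.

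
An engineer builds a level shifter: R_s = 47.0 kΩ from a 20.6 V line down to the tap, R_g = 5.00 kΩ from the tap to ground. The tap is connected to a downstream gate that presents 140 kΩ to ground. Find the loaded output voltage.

V_out ≈ 1.92 V

The load sits in parallel with R_g: R_g‖R_L = (5.00 × 140) / (5.00 + 140) = 4.828 kΩ.
V_out = 20.6 × 4.828 / (47.0 + 4.828) = 20.6 × 4.828/51.83 = 1.92 V.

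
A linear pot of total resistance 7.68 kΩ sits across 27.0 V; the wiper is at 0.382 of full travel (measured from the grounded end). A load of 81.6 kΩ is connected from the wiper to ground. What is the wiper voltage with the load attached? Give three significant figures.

The wiper splits the pot into (1−α)R = 4.746 kΩ above and αR = 2.934 kΩ below.
Lower section ‖ load = 2.832 kΩ.
V_wiper = 27.0 × 2.832/(4.746 + 2.832) = 10.1 V.

V ≈ 10.1 V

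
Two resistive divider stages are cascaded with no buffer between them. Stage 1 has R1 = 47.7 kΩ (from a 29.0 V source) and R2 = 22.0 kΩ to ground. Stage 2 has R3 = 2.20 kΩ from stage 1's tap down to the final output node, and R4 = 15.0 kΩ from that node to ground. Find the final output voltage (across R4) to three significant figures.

Stage 2 presents R3+R4 = 17.20 kΩ as a load on stage 1's tap.
Stage 1's lower leg becomes R2‖(R3+R4) = 9.653 kΩ, so V_mid = 29.0 × 9.653/57.35 = 4.881 V.
Stage 2 is itself unloaded: V_out = V_mid × R4/(R3+R4) = 4.881 × 15.0/17.20 = 4.26 V.

V_out ≈ 4.26 V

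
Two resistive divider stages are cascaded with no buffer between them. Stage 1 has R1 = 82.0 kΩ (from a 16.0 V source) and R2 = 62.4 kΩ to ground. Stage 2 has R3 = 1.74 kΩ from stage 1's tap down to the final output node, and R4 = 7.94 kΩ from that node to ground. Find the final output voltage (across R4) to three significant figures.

V_out ≈ 1.22 V

Stage 2 presents R3+R4 = 9.680 kΩ as a load on stage 1's tap.
Stage 1's lower leg becomes R2‖(R3+R4) = 8.380 kΩ, so V_mid = 16.0 × 8.380/90.38 = 1.484 V.
Stage 2 is itself unloaded: V_out = V_mid × R4/(R3+R4) = 1.484 × 7.94/9.680 = 1.22 V.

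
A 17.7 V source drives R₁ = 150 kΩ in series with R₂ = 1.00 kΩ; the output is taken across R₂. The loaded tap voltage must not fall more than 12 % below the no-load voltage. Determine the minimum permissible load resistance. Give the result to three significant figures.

R_L(min) ≈ 7.28 kΩ

Output resistance R_th = R₁‖R₂ = (150000 × 1000)/151000 = 993.4 Ω.
The fractional drop is R_th/(R_th + R_L); requiring this ≤ 0.120 gives R_L ≥ R_th(1/0.120 − 1) = 993.4 × 7.333 = 7.28 kΩ.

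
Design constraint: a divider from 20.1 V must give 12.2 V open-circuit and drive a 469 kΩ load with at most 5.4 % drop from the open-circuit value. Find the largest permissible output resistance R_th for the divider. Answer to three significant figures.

R_th ≤ 26.8 kΩ

Loading drop = R_th/(R_th + R_L) ≤ 0.0540, so R_th ≤ R_L · ε/(1−ε) = 469 kΩ × 0.0540/0.9460 = 26.8 kΩ.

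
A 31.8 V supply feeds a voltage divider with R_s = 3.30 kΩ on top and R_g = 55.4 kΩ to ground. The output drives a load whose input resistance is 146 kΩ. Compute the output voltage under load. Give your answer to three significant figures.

V_out ≈ 29.4 V

The load sits in parallel with R_g: R_g‖R_L = (55.4 × 146) / (55.4 + 146) = 40.16 kΩ.
V_out = 31.8 × 40.16 / (3.30 + 40.16) = 31.8 × 40.16/43.46 = 29.4 V.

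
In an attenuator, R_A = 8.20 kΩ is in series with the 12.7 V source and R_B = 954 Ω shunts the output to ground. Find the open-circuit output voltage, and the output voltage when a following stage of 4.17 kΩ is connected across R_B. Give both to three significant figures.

Unloaded: 1.32 V; loaded: 1.10 V

Open-circuit: V = 12.7 × 954/(8200 + 954) = 1.32 V.
With the load, R_B becomes R_B‖R_L = 776.4 Ω, so V = 12.7 × 776.4/8976 = 1.10 V.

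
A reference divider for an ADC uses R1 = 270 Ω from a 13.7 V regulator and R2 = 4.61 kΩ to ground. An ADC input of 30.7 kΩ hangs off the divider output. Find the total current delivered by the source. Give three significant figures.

I ≈ 3.20 mA

R2‖R_L = 4008 Ω, so the source sees R1 + R2‖R_L = 4278 Ω.
I = 13.7 V / 4278 Ω = 3.20 mA.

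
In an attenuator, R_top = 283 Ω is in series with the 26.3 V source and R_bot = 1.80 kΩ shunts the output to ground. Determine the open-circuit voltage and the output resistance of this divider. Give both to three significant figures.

V_th is the open-circuit tap voltage: 26.3 × 1800/(283 + 1800) = 22.7 V.
With the supply zeroed, R_top and R_bot appear in parallel from the tap: R_th = R_top‖R_bot = (283 × 1800)/2083 = 245 Ω.

V_th = 22.7 V, R_th = 245 Ω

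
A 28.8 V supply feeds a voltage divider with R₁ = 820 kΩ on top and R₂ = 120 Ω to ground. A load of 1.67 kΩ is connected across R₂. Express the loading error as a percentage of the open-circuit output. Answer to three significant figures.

The divider's output (Thévenin) resistance is R₁‖R₂ = 120.0 Ω.
Fractional drop under load = R_th/(R_th + R_L) = 120.0 / (120.0 + 1670) = 0.06703.
So the output falls by 6.70 %.

6.70 %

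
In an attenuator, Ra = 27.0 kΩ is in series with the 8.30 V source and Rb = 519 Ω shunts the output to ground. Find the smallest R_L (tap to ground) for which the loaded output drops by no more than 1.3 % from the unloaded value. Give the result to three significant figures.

R_L(min) ≈ 38.7 kΩ

Output resistance R_th = Ra‖Rb = (27000 × 519)/27520 = 509.2 Ω.
The fractional drop is R_th/(R_th + R_L); requiring this ≤ 0.0130 gives R_L ≥ R_th(1/0.0130 − 1) = 509.2 × 75.92 = 38.7 kΩ.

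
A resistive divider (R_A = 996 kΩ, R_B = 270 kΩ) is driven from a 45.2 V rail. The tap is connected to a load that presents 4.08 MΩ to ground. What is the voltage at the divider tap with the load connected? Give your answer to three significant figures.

V_out ≈ 9.16 V

The load sits in parallel with R_B: R_B‖R_L = (270 × 4080) / (270 + 4080) = 253.2 kΩ.
V_out = 45.2 × 253.2 / (996 + 253.2) = 45.2 × 253.2/1249 = 9.16 V.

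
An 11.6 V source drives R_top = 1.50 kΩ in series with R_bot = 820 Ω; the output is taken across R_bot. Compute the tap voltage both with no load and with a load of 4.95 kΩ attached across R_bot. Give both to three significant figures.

Unloaded: 4.10 V; loaded: 3.70 V

Open-circuit: V = 11.6 × 820/(1500 + 820) = 4.10 V.
With the load, R_bot becomes R_bot‖R_L = 703.5 Ω, so V = 11.6 × 703.5/2203 = 3.70 V.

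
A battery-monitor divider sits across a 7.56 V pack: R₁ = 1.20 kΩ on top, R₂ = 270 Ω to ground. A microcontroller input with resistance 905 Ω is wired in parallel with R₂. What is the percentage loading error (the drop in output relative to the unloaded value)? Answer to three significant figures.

Unloaded V = 7.56 × 270/1470 = 1.389 V.
Loaded: R₂‖R_L = 208.0 Ω, giving V = 7.56 × 208.0/1408 = 1.117 V.
Drop = (1.389 − 1.117) / 1.389 = 19.6 %.

19.6 %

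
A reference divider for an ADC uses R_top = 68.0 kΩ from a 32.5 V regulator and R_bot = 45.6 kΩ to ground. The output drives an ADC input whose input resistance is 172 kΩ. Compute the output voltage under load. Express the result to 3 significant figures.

The load sits in parallel with R_bot: R_bot‖R_L = (45.6 × 172) / (45.6 + 172) = 36.04 kΩ.
V_out = 32.5 × 36.04 / (68.0 + 36.04) = 32.5 × 36.04/104.0 = 11.3 V.

V_out ≈ 11.3 V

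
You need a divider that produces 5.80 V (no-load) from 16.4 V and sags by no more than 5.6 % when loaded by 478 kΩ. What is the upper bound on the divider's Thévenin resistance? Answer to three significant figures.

Loading drop = R_th/(R_th + R_L) ≤ 0.0560, so R_th ≤ R_L · ε/(1−ε) = 478 kΩ × 0.0560/0.9440 = 28.4 kΩ.
(Any R1, R2 with R2/(R1+R2) = 0.354 and R1‖R2 ≤ 28.4 kΩ will meet the spec.)

R_th ≤ 28.4 kΩ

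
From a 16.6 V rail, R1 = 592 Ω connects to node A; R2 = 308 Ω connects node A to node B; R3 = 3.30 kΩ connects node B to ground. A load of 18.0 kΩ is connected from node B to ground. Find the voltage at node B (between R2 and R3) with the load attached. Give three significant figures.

V ≈ 12.5 V

At node B, R3 is in parallel with the load: R3‖R_L = 2789 Ω.
Below node A the resistance is R2 + (R3‖R_L) = 3097 Ω, so V_A = 16.6 × 3097/3689 = 13.94 V.
Then V_B = V_A × (R3‖R_L)/(R2 + R3‖R_L) = 13.94 × 2789/3097 = 12.5 V.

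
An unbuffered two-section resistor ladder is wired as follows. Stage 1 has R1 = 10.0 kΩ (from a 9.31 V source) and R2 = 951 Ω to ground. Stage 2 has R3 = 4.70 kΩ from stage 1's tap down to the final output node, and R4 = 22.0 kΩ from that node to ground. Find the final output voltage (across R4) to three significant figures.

V_out ≈ 0.645 V

Stage 2 presents R3+R4 = 26700 Ω as a load on stage 1's tap.
Stage 1's lower leg becomes R2‖(R3+R4) = 918.3 Ω, so V_mid = 9.31 × 918.3/10920 = 0.7830 V.
Stage 2 is itself unloaded: V_out = V_mid × R4/(R3+R4) = 0.7830 × 22000/26700 = 0.645 V.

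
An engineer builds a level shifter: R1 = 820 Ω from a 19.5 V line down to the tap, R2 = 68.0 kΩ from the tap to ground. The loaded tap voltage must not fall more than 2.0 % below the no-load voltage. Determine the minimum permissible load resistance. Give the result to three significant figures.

R_L(min) ≈ 39.7 kΩ

Output resistance R_th = R1‖R2 = (820 × 68000)/68820 = 810.2 Ω.
The fractional drop is R_th/(R_th + R_L); requiring this ≤ 0.0200 gives R_L ≥ R_th(1/0.0200 − 1) = 810.2 × 49.00 = 39.7 kΩ.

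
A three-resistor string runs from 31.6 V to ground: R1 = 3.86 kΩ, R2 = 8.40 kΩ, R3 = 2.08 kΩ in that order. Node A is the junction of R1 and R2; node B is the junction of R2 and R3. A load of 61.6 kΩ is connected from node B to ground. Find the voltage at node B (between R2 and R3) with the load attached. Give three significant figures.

V ≈ 4.45 V

At node B, R3 is in parallel with the load: R3‖R_L = 2.012 kΩ.
Below node A the resistance is R2 + (R3‖R_L) = 10.41 kΩ, so V_A = 31.6 × 10.41/14.27 = 23.05 V.
Then V_B = V_A × (R3‖R_L)/(R2 + R3‖R_L) = 23.05 × 2.012/10.41 = 4.45 V.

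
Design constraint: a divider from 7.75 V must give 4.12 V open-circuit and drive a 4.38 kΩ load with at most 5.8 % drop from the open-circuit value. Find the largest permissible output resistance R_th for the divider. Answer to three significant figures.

Loading drop = R_th/(R_th + R_L) ≤ 0.0580, so R_th ≤ R_L · ε/(1−ε) = 4.38 kΩ × 0.0580/0.9420 = 270 Ω.

R_th ≤ 270 Ω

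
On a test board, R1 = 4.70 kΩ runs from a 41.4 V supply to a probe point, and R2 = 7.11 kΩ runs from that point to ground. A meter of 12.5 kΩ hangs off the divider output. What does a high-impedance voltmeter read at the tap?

The load sits in parallel with R2: R2‖R_L = (7.11 × 12.5) / (7.11 + 12.5) = 4.532 kΩ.
V_out = 41.4 × 4.532 / (4.70 + 4.532) = 41.4 × 4.532/9.232 = 20.3 V.

V_out ≈ 20.3 V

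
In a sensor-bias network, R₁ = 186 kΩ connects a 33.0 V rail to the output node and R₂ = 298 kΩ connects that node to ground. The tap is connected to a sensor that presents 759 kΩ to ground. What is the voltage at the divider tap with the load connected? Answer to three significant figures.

The load sits in parallel with R₂: R₂‖R_L = (298 × 759) / (298 + 759) = 214.0 kΩ.
V_out = 33.0 × 214.0 / (186 + 214.0) = 33.0 × 214.0/400.0 = 17.7 V.

V_out ≈ 17.7 V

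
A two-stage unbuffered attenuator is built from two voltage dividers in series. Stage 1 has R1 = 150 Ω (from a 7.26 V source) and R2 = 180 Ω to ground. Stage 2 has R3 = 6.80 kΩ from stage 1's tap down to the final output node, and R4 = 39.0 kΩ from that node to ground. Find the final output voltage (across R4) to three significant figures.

Stage 2 presents R3+R4 = 45800 Ω as a load on stage 1's tap.
Stage 1's lower leg becomes R2‖(R3+R4) = 179.3 Ω, so V_mid = 7.26 × 179.3/329.3 = 3.953 V.
Stage 2 is itself unloaded: V_out = V_mid × R4/(R3+R4) = 3.953 × 39000/45800 = 3.37 V.

V_out ≈ 3.37 V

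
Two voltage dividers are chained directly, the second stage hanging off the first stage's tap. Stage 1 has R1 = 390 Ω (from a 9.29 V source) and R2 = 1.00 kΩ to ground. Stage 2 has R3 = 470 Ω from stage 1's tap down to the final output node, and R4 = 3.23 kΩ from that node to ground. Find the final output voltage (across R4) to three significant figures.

Stage 2 presents R3+R4 = 3700 Ω as a load on stage 1's tap.
Stage 1's lower leg becomes R2‖(R3+R4) = 787.2 Ω, so V_mid = 9.29 × 787.2/1177 = 6.212 V.
Stage 2 is itself unloaded: V_out = V_mid × R4/(R3+R4) = 6.212 × 3230/3700 = 5.42 V.

V_out ≈ 5.42 V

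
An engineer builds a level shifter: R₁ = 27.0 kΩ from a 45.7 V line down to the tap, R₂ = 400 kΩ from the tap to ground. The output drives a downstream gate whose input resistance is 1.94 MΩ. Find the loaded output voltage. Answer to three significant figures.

V_out ≈ 42.3 V

The load sits in parallel with R₂: R₂‖R_L = (400 × 1940) / (400 + 1940) = 331.6 kΩ.
V_out = 45.7 × 331.6 / (27.0 + 331.6) = 45.7 × 331.6/358.6 = 42.3 V.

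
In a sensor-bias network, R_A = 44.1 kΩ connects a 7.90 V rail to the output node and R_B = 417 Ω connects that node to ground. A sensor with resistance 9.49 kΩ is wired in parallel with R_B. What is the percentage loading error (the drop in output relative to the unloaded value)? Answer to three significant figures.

The divider's output (Thévenin) resistance is R_A‖R_B = 413.1 Ω.
Fractional drop under load = R_th/(R_th + R_L) = 413.1 / (413.1 + 9490) = 0.04171.
So the output falls by 4.17 %.

4.17 %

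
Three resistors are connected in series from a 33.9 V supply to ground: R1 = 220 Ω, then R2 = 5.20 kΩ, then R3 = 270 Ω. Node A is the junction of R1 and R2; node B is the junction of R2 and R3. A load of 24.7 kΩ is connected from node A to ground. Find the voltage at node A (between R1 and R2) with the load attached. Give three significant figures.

Below node A the series string R2+R3 = 5470 Ω sits in parallel with the 24700 Ω load: 4478 Ω.
V_A = 33.9 × 4478/(220 + 4478) = 32.3 V.

V ≈ 32.3 V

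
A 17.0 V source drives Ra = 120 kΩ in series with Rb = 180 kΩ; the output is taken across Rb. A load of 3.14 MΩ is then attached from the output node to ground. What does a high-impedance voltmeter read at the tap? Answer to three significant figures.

The load sits in parallel with Rb: Rb‖R_L = (180 × 3140) / (180 + 3140) = 170.2 kΩ.
V_out = 17.0 × 170.2 / (120 + 170.2) = 17.0 × 170.2/290.2 = 9.97 V.

V_out ≈ 9.97 V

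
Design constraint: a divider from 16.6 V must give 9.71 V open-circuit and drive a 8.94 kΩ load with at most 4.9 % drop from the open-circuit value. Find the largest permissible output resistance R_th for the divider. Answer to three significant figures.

Loading drop = R_th/(R_th + R_L) ≤ 0.0490, so R_th ≤ R_L · ε/(1−ε) = 8.94 kΩ × 0.0490/0.9510 = 461 Ω.

R_th ≤ 461 Ω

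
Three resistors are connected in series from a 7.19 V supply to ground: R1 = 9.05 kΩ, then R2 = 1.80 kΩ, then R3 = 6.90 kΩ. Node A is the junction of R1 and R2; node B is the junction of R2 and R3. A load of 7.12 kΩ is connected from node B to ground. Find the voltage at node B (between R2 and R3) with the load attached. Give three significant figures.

V ≈ 1.76 V

At node B, R3 is in parallel with the load: R3‖R_L = 3.504 kΩ.
Below node A the resistance is R2 + (R3‖R_L) = 5.304 kΩ, so V_A = 7.19 × 5.304/14.35 = 2.657 V.
Then V_B = V_A × (R3‖R_L)/(R2 + R3‖R_L) = 2.657 × 3.504/5.304 = 1.76 V.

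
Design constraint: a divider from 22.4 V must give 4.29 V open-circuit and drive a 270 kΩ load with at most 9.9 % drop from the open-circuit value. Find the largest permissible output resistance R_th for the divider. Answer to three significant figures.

R_th ≤ 29.7 kΩ

Loading drop = R_th/(R_th + R_L) ≤ 0.0990, so R_th ≤ R_L · ε/(1−ε) = 270 kΩ × 0.0990/0.9010 = 29.7 kΩ.
(Any R1, R2 with R2/(R1+R2) = 0.192 and R1‖R2 ≤ 29.7 kΩ will meet the spec.)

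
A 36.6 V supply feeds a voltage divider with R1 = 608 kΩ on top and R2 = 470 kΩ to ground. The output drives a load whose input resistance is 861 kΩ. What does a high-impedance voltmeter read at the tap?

The load sits in parallel with R2: R2‖R_L = (470 × 861) / (470 + 861) = 304.0 kΩ.
V_out = 36.6 × 304.0 / (608 + 304.0) = 36.6 × 304.0/912.0 = 12.2 V.

V_out ≈ 12.2 V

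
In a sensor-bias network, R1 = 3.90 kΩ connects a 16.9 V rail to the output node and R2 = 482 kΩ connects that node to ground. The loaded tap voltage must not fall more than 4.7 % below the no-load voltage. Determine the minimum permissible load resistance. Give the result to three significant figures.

R_L(min) ≈ 78.4 kΩ

Output resistance R_th = R1‖R2 = (3.90 × 482)/485.9 = 3.869 kΩ.
The fractional drop is R_th/(R_th + R_L); requiring this ≤ 0.0470 gives R_L ≥ R_th(1/0.0470 − 1) = 3.869 × 20.28 = 78.4 kΩ.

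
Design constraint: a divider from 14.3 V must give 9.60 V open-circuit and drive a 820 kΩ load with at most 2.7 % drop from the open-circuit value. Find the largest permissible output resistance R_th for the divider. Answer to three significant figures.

R_th ≤ 22.8 kΩ

Loading drop = R_th/(R_th + R_L) ≤ 0.0270, so R_th ≤ R_L · ε/(1−ε) = 820 kΩ × 0.0270/0.9730 = 22.8 kΩ.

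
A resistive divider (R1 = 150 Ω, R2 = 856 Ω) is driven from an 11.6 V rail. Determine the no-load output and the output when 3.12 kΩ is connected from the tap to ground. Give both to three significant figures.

Open-circuit: V = 11.6 × 856/(150 + 856) = 9.87 V.
With the load, R2 becomes R2‖R_L = 671.7 Ω, so V = 11.6 × 671.7/821.7 = 9.48 V.

Unloaded: 9.87 V; loaded: 9.48 V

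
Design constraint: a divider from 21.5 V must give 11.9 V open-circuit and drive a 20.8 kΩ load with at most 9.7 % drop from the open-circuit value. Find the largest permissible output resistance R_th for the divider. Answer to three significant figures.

R_th ≤ 2.23 kΩ

Loading drop = R_th/(R_th + R_L) ≤ 0.0970, so R_th ≤ R_L · ε/(1−ε) = 20.8 kΩ × 0.0970/0.9030 = 2.23 kΩ.
(Any R1, R2 with R2/(R1+R2) = 0.553 and R1‖R2 ≤ 2.23 kΩ will meet the spec.)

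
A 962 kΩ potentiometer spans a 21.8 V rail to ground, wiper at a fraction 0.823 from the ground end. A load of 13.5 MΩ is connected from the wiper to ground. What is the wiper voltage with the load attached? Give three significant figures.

The wiper splits the pot into (1−α)R = 170.3 kΩ above and αR = 791.7 kΩ below.
Lower section ‖ load = 747.9 kΩ.
V_wiper = 21.8 × 747.9/(170.3 + 747.9) = 17.8 V.

V ≈ 17.8 V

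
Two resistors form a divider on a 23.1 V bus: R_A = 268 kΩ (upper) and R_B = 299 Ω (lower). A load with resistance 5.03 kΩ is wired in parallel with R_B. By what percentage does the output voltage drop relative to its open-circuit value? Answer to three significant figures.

5.60 %

The divider's output (Thévenin) resistance is R_A‖R_B = 298.7 Ω.
Fractional drop under load = R_th/(R_th + R_L) = 298.7 / (298.7 + 5030) = 0.05605.
So the output falls by 5.60 %.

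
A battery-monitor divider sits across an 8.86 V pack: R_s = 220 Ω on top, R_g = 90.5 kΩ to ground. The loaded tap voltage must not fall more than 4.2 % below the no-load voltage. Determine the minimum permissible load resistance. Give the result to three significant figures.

Output resistance R_th = R_s‖R_g = (220 × 90500)/90720 = 219.5 Ω.
The fractional drop is R_th/(R_th + R_L); requiring this ≤ 0.0420 gives R_L ≥ R_th(1/0.0420 − 1) = 219.5 × 22.81 = 5.01 kΩ.

R_L(min) ≈ 5.01 kΩ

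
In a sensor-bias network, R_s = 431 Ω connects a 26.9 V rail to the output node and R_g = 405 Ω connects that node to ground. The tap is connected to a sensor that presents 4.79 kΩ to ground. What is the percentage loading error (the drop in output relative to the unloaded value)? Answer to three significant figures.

4.18 %

The divider's output (Thévenin) resistance is R_s‖R_g = 208.8 Ω.
Fractional drop under load = R_th/(R_th + R_L) = 208.8 / (208.8 + 4790) = 0.04177.
So the output falls by 4.18 %.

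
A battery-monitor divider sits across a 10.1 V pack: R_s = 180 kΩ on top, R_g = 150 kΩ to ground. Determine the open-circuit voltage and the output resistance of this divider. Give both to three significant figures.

V_th = 4.59 V, R_th = 81.8 kΩ

V_th is the open-circuit tap voltage: 10.1 × 150/(180 + 150) = 4.59 V.
With the supply zeroed, R_s and R_g appear in parallel from the tap: R_th = R_s‖R_g = (180 × 150)/330.0 = 81.8 kΩ.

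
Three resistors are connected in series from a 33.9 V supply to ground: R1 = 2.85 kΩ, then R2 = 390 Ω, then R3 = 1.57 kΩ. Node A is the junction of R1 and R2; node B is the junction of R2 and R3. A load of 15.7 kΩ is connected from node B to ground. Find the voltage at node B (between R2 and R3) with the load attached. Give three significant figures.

At node B, R3 is in parallel with the load: R3‖R_L = 1427 Ω.
Below node A the resistance is R2 + (R3‖R_L) = 1817 Ω, so V_A = 33.9 × 1817/4667 = 13.20 V.
Then V_B = V_A × (R3‖R_L)/(R2 + R3‖R_L) = 13.20 × 1427/1817 = 10.4 V.

V ≈ 10.4 V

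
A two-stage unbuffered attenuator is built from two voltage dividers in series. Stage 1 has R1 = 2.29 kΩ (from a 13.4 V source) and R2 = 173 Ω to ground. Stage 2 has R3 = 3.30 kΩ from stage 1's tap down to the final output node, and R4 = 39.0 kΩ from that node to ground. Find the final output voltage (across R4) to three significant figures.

Stage 2 presents R3+R4 = 42300 Ω as a load on stage 1's tap.
Stage 1's lower leg becomes R2‖(R3+R4) = 172.3 Ω, so V_mid = 13.4 × 172.3/2462 = 0.9376 V.
Stage 2 is itself unloaded: V_out = V_mid × R4/(R3+R4) = 0.9376 × 39000/42300 = 0.864 V.

V_out ≈ 0.864 V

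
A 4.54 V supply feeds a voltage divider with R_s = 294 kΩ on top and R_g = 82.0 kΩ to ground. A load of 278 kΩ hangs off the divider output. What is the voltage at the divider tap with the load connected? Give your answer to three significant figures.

V_out ≈ 0.805 V

The load sits in parallel with R_g: R_g‖R_L = (82.0 × 278) / (82.0 + 278) = 63.32 kΩ.
V_out = 4.54 × 63.32 / (294 + 63.32) = 4.54 × 63.32/357.3 = 0.805 V.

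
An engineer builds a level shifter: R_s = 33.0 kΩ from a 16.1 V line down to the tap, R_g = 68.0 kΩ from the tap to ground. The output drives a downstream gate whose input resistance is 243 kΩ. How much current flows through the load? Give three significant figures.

R_g‖R_L = 53.13 kΩ; V_out = 16.1 × 53.13/86.13 = 9.932 V.
I_L = V_out / R_L = 9.932 / 243 kΩ = 0.0409 mA.

I_L ≈ 0.0409 mA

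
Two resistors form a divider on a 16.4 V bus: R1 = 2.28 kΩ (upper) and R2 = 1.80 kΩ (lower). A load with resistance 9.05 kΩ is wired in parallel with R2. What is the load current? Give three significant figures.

R2‖R_L = 1.501 kΩ; V_out = 16.4 × 1.501/3.781 = 6.512 V.
I_L = V_out / R_L = 6.512 / 9.05 kΩ = 0.720 mA.

I_L ≈ 0.720 mA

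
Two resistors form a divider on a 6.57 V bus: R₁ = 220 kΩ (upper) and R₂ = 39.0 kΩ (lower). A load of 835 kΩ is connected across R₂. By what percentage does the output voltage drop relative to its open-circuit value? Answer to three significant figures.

3.82 %

The divider's output (Thévenin) resistance is R₁‖R₂ = 33.13 kΩ.
Fractional drop under load = R_th/(R_th + R_L) = 33.13 / (33.13 + 835) = 0.03816.
So the output falls by 3.82 %.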